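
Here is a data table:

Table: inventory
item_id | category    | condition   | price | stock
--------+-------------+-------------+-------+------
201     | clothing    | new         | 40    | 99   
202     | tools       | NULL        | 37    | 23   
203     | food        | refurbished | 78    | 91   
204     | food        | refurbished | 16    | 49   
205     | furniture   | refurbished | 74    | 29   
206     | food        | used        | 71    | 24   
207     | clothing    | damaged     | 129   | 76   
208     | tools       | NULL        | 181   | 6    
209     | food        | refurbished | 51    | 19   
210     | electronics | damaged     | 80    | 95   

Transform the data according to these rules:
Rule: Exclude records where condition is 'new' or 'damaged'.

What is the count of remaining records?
7

Step 1: Count records to exclude
  - 1 (new) + 2 (damaged) = 3 records
Step 2: Total records: 10
Step 3: Remaining = 10 - 3 = 7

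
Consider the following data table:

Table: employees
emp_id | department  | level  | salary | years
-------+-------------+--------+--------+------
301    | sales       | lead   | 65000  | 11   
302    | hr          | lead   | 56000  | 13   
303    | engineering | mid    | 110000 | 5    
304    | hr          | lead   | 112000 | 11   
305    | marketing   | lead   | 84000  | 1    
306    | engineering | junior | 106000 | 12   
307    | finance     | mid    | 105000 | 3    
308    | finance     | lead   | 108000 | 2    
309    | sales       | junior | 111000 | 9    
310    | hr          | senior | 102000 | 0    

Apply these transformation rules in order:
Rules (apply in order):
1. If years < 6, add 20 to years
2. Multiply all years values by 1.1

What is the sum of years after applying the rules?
183.7

Step 1: Apply Rule 1 - Add 20 to records with years < 6
  - 5 records affected: 11 + (5 × 20) = 111
  - Unaffected records: 56
  - Sum after Rule 1: 167
Step 2: Apply Rule 2 - Multiply all by 1.1
  - 167 × 1.1 = 183.7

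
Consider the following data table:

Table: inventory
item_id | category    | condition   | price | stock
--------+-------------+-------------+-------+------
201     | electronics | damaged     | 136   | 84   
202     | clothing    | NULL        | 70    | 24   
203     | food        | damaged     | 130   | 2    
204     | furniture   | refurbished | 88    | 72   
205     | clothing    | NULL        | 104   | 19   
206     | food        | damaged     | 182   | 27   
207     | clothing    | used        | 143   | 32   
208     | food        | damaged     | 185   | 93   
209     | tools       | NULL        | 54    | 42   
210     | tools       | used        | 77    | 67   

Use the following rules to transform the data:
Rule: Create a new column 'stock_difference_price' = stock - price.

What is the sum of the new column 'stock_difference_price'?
-707

Step 1: For each record, compute stock - price
Example calculations:
  84 - 136 = -52
  24 - 70 = -46
  2 - 130 = -128
  ...
Step 2: Sum all derived values
Step 3: Total = -707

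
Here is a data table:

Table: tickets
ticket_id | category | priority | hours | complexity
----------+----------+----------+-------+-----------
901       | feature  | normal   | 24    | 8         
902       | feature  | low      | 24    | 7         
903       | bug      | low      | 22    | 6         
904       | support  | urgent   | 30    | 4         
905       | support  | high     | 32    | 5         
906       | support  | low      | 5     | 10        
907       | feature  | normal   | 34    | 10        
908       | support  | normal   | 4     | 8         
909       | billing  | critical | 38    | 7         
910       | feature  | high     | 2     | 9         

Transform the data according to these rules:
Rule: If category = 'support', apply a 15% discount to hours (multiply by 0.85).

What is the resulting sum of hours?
204.35

Step 1: Records with category = 'support' have total hours = 71
Step 2: Apply multiplier: 71 × 0.85 = 60.35
Step 3: Other records total: 144
Step 4: Final sum = 60.35 + 144 = 204.35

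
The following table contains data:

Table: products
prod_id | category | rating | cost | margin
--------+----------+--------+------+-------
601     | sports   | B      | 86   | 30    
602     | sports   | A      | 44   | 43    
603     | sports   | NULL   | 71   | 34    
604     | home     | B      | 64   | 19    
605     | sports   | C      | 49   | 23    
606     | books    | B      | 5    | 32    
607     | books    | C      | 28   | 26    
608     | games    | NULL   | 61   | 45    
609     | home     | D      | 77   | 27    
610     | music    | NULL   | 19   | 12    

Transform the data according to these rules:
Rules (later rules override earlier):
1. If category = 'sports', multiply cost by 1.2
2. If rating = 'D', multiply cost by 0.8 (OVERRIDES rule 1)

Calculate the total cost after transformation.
538.6

Step 1: Rule 2 takes priority for records with rating = 'D'
  - 1 records: 77 × 0.8 = 61.6
Step 2: Rule 1 applies to remaining records with category = 'sports'
  - 4 records: 250 × 1.2 = 300.0
Step 3: Other records unchanged: 177
Step 4: Final sum = 61.6 + 300.0 + 177 = 538.6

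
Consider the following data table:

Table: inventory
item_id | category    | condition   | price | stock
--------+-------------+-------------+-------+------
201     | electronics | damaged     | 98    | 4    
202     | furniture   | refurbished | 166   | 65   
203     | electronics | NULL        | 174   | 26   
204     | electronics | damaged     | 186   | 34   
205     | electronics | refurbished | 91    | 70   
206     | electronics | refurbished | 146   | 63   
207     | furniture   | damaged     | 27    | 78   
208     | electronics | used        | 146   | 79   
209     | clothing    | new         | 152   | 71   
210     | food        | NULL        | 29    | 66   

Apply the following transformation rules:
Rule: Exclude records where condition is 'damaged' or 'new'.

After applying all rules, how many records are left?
6

Step 1: Count records to exclude
  - 3 (damaged) + 1 (new) = 4 records
Step 2: Total records: 10
Step 3: Remaining = 10 - 4 = 6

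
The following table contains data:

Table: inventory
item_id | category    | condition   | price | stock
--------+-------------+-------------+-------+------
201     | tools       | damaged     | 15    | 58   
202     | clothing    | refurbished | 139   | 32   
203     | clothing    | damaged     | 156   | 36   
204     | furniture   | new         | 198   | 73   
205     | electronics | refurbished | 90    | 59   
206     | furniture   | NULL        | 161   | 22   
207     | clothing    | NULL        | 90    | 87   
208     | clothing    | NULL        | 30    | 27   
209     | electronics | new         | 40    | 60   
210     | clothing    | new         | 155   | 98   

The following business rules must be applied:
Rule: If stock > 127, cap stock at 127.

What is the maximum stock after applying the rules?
98

Step 1: Original maximum stock = 98
Step 2: Check cap of 127 against maximum
Step 3: No records exceed the cap (max 98 <= cap 127), so no capping applies
Step 4: Maximum after transformation = 98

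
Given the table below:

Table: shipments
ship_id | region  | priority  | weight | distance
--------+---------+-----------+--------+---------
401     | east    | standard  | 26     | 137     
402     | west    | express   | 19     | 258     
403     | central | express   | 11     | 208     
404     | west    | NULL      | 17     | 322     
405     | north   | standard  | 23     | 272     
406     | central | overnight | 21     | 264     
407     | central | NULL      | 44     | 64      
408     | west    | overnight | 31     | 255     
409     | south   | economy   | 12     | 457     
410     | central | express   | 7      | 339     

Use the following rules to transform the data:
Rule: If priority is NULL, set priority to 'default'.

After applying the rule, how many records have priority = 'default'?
2

Step 1: Count records where priority IS NULL
Step 2: Found 2 records with NULL priority
Step 3: These records will have priority set to 'default'
Step 4: Records already having priority = 'default': 0
Step 5: Answer: 2 + 0 = 2 records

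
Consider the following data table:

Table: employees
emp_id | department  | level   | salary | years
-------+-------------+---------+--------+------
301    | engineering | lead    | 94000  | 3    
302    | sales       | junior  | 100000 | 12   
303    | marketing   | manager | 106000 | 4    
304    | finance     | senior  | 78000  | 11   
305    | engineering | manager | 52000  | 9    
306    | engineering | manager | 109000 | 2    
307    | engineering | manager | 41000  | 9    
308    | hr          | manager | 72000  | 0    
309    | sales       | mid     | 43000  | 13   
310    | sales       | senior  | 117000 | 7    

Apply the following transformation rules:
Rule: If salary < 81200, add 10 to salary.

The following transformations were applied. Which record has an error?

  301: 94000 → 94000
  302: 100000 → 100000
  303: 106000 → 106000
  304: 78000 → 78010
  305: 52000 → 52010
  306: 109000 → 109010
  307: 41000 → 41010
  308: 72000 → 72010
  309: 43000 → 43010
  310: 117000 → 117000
Record 306 has an error. The correct transformed value should be 109000, not 109010.

Step 1: Check each record against the rule
Step 2: Record 306 has salary = 109000
Step 3: Since 109000 >= 81200, the bonus should not have been applied
Step 4: Correct value = 109000, but claimed value = 109010
Conclusion: Record 306 has the error.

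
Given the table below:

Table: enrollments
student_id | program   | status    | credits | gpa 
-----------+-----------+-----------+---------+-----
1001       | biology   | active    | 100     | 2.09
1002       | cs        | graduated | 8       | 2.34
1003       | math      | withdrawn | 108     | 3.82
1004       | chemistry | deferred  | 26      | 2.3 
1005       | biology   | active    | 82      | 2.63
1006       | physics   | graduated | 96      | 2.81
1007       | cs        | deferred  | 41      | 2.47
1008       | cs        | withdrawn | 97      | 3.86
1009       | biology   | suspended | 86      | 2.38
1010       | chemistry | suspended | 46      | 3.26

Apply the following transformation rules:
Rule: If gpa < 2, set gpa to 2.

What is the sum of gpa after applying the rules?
27.96

Step 1: 0 records have gpa < 2
Step 2: These records originally summed to 0
Step 3: After setting to minimum: 0 × 2 = 0
Step 4: Unaffected records sum: 27.96
Step 5: Final sum = 0 + 27.96 = 27.96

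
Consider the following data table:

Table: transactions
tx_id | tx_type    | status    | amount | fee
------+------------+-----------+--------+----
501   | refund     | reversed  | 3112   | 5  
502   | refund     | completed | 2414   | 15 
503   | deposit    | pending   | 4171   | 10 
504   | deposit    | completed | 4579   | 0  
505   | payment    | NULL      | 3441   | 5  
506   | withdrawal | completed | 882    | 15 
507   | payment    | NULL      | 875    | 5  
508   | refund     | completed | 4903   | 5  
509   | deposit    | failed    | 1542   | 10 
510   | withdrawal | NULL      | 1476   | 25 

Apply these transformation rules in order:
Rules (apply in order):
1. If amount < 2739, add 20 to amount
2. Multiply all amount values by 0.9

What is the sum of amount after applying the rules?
24745.5

Step 1: Apply Rule 1 - Add 20 to records with amount < 2739
  - 5 records affected: 7189 + (5 × 20) = 7289
  - Unaffected records: 20206
  - Sum after Rule 1: 27495
Step 2: Apply Rule 2 - Multiply all by 0.9
  - 27495 × 0.9 = 24745.5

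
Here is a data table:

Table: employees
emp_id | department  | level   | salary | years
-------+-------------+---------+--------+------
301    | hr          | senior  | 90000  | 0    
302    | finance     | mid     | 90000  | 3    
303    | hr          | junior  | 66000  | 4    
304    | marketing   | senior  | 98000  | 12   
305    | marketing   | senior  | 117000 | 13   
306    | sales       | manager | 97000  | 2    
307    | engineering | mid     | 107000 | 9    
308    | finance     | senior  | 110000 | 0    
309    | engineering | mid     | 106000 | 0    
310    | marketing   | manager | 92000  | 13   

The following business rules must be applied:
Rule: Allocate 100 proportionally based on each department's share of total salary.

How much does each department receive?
engineering: 21.89, finance: 20.55, hr: 16.03, marketing: 31.55, sales: 9.97

Step 1: Calculate total salary = 973000
Step 2: Calculate each department's proportion:
  engineering: 213000/973000 = 21.89% → 21.89
  finance: 200000/973000 = 20.55% → 20.55
  hr: 156000/973000 = 16.03% → 16.03
  marketing: 307000/973000 = 31.55% → 31.55
  sales: 97000/973000 = 9.97% → 9.97
Step 3: Verify: sum of allocations ≈ 100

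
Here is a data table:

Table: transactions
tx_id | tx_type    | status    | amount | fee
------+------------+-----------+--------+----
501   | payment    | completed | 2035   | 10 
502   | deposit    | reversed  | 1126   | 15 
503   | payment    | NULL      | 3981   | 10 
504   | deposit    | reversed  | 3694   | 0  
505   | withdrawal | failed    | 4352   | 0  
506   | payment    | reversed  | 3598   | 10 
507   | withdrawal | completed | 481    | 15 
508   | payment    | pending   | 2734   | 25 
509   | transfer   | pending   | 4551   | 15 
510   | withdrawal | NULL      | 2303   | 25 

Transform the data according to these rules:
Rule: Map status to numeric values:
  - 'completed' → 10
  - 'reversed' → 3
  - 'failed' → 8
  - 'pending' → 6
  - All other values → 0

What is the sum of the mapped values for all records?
49

Step 1: Apply mapping to each record
Step 2: Count by status:
  'completed': 2 records × 10 = 20
  'reversed': 3 records × 3 = 9
  'failed': 1 records × 8 = 8
  'pending': 2 records × 6 = 12
Step 3: Sum all mapped values = 49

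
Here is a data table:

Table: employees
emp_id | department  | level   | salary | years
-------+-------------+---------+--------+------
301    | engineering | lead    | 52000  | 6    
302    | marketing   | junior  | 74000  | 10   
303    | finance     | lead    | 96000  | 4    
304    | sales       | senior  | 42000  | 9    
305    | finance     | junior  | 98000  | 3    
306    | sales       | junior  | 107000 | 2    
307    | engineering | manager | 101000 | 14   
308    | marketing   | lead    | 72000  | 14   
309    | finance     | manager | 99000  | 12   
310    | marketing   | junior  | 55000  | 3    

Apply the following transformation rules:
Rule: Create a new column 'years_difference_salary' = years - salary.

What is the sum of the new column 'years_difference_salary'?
-795923

Step 1: For each record, compute years - salary
Example calculations:
  6 - 52000 = -51994
  10 - 74000 = -73990
  4 - 96000 = -95996
  ...
Step 2: Sum all derived values
Step 3: Total = -795923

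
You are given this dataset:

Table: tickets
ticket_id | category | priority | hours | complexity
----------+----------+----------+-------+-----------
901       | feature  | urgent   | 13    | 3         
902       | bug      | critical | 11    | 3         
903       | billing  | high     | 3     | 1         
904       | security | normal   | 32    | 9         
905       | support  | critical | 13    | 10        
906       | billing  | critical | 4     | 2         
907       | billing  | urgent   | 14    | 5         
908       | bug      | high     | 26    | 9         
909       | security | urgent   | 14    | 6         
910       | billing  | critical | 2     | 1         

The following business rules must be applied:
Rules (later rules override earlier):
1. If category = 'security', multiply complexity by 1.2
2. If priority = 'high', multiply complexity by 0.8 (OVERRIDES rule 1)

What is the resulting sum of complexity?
50.0

Step 1: Rule 2 takes priority for records with priority = 'high'
  - 2 records: 10 × 0.8 = 8.0
Step 2: Rule 1 applies to remaining records with category = 'security'
  - 2 records: 15 × 1.2 = 18.0
Step 3: Other records unchanged: 24
Step 4: Final sum = 8.0 + 18.0 + 24 = 50.0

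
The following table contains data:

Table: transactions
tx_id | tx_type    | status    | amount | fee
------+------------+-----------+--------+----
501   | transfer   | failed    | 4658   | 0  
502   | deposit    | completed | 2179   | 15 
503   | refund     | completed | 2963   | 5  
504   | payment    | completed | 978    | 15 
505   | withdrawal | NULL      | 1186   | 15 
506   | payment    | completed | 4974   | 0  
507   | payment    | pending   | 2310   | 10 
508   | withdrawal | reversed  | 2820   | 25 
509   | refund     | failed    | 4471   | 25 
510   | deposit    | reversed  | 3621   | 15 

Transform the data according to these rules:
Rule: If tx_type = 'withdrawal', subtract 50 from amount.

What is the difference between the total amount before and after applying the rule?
100

Step 1: Original sum of amount = 30160
Step 2: 2 records have tx_type = 'withdrawal'
Step 3: Each affected record changes by -50
Step 4: Total change = 2 × -50 = -100
Step 5: New sum = 30160 + -100 = 30060
Step 6: Difference = |30060 - 30160| = 100
        (Sum decreased by 100)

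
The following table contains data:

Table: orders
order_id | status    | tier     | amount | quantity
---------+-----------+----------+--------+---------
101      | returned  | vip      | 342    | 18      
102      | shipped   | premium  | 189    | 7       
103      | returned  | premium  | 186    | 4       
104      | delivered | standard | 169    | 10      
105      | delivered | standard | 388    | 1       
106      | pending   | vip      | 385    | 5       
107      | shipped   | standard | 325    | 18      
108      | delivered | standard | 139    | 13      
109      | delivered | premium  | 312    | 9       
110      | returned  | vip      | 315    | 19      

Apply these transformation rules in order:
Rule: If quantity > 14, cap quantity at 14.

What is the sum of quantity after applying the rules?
91

Step 1: 3 records have quantity > 14
Step 2: These records originally summed to 55
Step 3: After capping: 3 × 14 = 42
Step 4: Unaffected records sum: 49
Step 5: Final sum = 42 + 49 = 91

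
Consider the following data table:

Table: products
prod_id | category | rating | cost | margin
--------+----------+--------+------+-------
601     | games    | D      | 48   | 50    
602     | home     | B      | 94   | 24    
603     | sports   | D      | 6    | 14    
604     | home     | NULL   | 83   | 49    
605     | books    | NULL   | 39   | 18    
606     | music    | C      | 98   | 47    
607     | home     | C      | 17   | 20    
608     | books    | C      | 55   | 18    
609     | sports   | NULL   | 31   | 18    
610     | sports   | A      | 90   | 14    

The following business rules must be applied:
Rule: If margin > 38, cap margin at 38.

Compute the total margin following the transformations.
240

Step 1: 3 records have margin > 38
Step 2: These records originally summed to 146
Step 3: After capping: 3 × 38 = 114
Step 4: Unaffected records sum: 126
Step 5: Final sum = 114 + 126 = 240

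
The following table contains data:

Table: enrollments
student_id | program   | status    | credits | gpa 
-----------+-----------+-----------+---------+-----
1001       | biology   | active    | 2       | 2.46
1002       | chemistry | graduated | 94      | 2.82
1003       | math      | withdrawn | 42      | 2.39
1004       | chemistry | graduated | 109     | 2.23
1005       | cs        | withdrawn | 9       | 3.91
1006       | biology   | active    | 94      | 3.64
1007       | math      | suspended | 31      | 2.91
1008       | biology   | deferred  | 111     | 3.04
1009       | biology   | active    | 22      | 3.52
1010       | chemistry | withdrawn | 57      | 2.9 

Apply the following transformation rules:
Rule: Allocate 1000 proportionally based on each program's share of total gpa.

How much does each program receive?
biology: 424.55, chemistry: 266.6, cs: 131.12, math: 177.73

Step 1: Calculate total gpa = 29.82
Step 2: Calculate each program's proportion:
  biology: 12.66/29.82 = 42.45% → 424.55
  chemistry: 7.95/29.82 = 26.66% → 266.6
  cs: 3.91/29.82 = 13.11% → 131.12
  math: 5.3/29.82 = 17.77% → 177.73
Step 3: Verify: sum of allocations ≈ 1000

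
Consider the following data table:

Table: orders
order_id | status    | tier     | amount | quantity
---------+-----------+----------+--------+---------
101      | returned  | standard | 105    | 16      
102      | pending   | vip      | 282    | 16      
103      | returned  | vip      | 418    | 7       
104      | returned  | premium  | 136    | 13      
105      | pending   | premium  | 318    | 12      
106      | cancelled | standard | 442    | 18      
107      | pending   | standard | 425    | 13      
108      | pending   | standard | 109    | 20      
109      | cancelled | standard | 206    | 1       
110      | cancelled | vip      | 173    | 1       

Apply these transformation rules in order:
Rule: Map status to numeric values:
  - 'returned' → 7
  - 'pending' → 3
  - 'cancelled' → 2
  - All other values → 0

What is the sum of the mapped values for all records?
39

Step 1: Apply mapping to each record
Step 2: Count by status:
  'returned': 3 records × 7 = 21
  'pending': 4 records × 3 = 12
  'cancelled': 3 records × 2 = 6
Step 3: Sum all mapped values = 39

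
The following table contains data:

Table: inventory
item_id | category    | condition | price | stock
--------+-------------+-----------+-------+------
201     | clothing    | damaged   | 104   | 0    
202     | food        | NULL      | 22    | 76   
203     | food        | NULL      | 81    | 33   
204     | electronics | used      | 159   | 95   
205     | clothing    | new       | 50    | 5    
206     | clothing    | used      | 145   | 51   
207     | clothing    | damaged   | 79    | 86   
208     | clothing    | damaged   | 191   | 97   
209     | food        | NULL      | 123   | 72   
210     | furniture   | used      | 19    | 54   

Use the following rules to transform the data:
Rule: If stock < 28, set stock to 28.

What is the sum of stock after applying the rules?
620

Step 1: 2 records have stock < 28
Step 2: These records originally summed to 5
Step 3: After setting to minimum: 2 × 28 = 56
Step 4: Unaffected records sum: 564
Step 5: Final sum = 56 + 564 = 620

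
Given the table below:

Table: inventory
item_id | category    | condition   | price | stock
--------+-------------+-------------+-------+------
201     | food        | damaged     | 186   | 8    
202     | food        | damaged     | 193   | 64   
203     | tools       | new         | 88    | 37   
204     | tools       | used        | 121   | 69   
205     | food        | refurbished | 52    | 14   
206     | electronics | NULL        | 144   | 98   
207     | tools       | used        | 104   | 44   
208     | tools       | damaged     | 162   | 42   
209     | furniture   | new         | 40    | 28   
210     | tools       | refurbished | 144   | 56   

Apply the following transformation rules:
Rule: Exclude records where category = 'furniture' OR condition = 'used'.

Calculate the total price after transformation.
969

Step 1: Find records where category = 'furniture' OR condition = 'used'
Step 2: 3 records match, summing to 265
Step 3: Original sum: 1234
Step 4: Remaining sum = 1234 - 265 = 969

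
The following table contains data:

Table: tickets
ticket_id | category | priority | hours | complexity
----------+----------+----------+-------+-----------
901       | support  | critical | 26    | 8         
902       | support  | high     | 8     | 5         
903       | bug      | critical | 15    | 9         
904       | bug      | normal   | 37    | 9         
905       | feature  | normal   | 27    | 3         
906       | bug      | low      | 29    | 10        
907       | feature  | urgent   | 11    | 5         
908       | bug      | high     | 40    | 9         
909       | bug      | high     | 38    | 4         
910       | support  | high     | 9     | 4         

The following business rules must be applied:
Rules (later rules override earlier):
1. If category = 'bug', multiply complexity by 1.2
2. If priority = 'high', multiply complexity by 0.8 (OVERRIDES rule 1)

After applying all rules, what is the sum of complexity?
67.2

Step 1: Rule 2 takes priority for records with priority = 'high'
  - 4 records: 22 × 0.8 = 17.6
Step 2: Rule 1 applies to remaining records with category = 'bug'
  - 3 records: 28 × 1.2 = 33.6
Step 3: Other records unchanged: 16
Step 4: Final sum = 17.6 + 33.6 + 16 = 67.2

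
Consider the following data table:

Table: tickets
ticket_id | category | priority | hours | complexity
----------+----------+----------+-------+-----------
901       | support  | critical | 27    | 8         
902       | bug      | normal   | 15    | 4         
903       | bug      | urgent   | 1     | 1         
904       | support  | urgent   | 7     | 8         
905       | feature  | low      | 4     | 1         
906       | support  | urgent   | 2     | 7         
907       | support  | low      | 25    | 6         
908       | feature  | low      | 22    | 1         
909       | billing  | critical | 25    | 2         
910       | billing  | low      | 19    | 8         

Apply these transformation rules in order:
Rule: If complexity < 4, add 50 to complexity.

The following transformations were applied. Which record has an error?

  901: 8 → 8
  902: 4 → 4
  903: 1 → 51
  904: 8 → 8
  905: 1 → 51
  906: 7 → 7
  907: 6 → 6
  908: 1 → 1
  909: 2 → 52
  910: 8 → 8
Record 908 has an error. The correct transformed value should be 51, not 1.

Step 1: Check each record against the rule
Step 2: Record 908 has complexity = 1
Step 3: Since 1 < 4, the bonus should have been applied
Step 4: Correct value = 51, but claimed value = 1
Conclusion: Record 908 has the error.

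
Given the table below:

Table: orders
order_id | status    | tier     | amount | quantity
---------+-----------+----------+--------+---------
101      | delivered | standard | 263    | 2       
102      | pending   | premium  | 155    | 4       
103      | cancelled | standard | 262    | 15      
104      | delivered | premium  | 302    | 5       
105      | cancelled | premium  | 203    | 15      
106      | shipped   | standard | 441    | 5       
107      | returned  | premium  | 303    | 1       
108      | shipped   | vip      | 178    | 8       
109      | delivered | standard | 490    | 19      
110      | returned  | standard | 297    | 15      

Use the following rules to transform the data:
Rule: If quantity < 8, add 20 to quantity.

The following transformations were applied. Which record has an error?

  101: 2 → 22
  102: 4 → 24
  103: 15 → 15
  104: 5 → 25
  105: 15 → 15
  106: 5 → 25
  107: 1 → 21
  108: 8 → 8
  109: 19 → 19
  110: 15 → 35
Record 110 has an error. The correct transformed value should be 15, not 35.

Step 1: Check each record against the rule
Step 2: Record 110 has quantity = 15
Step 3: Since 15 >= 8, the bonus should not have been applied
Step 4: Correct value = 15, but claimed value = 35
Conclusion: Record 110 has the error.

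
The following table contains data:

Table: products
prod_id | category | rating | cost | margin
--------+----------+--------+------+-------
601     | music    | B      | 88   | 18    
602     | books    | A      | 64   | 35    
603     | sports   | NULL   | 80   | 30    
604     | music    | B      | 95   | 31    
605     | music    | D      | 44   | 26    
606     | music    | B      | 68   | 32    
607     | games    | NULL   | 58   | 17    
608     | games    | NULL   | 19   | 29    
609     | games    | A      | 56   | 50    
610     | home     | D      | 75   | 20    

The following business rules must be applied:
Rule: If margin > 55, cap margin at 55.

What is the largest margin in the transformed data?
50

Step 1: Original maximum margin = 50
Step 2: Check cap of 55 against maximum
Step 3: No records exceed the cap (max 50 <= cap 55), so no capping applies
Step 4: Maximum after transformation = 50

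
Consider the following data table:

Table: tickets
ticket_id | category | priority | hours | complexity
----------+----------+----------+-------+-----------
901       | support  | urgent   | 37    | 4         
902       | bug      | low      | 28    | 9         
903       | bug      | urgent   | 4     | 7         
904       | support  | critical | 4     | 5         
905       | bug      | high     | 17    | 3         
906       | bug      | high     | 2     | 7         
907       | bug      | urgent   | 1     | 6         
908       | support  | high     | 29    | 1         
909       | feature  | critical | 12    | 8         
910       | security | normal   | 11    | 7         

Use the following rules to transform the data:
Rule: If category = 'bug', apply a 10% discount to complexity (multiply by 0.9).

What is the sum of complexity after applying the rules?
53.8

Step 1: Records with category = 'bug' have total complexity = 32
Step 2: Apply multiplier: 32 × 0.9 = 28.8
Step 3: Other records total: 25
Step 4: Final sum = 28.8 + 25 = 53.8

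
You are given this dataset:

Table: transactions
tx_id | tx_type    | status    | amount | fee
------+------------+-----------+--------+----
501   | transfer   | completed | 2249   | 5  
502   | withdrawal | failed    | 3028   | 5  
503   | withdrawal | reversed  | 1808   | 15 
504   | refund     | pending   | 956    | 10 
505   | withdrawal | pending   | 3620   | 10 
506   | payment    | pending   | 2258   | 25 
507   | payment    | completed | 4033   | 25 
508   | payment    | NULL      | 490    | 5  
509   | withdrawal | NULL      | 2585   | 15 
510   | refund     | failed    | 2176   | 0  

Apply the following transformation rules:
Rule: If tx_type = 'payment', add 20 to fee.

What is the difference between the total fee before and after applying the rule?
60

Step 1: Original sum of fee = 115
Step 2: 3 records have tx_type = 'payment'
Step 3: Each affected record changes by 20
Step 4: Total change = 3 × 20 = 60
Step 5: New sum = 115 + 60 = 175
Step 6: Difference = |175 - 115| = 60
        (Sum increased by 60)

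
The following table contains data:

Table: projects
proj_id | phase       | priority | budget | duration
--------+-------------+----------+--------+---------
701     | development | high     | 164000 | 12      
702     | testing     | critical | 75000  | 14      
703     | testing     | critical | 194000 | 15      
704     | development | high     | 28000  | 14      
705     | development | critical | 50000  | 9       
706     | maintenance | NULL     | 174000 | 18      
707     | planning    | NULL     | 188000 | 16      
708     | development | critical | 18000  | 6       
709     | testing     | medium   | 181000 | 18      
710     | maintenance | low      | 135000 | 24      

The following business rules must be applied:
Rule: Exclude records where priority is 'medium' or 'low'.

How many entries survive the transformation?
8

Step 1: Count records to exclude
  - 1 (medium) + 1 (low) = 2 records
Step 2: Total records: 10
Step 3: Remaining = 10 - 2 = 8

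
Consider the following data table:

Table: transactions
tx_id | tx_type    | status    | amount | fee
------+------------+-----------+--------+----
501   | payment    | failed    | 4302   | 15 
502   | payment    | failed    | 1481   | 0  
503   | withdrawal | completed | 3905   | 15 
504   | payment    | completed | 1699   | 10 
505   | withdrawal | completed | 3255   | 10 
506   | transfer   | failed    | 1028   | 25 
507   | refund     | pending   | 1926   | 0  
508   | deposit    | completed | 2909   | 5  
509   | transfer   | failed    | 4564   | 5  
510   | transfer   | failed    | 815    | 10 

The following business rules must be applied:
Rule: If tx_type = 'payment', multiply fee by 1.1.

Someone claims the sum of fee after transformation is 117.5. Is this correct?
No, the correct result is 97.5.

Step 1: Calculate the correct sum after transformation
Step 2: Apply multiplier 1.1 to records where tx_type = 'payment'
Step 3: Correct result = 97.5
Step 4: Claimed result = 117.5
Step 5: 97.5 ≠ 117.5
Conclusion: The claimed result is incorrect. The correct answer is 97.5.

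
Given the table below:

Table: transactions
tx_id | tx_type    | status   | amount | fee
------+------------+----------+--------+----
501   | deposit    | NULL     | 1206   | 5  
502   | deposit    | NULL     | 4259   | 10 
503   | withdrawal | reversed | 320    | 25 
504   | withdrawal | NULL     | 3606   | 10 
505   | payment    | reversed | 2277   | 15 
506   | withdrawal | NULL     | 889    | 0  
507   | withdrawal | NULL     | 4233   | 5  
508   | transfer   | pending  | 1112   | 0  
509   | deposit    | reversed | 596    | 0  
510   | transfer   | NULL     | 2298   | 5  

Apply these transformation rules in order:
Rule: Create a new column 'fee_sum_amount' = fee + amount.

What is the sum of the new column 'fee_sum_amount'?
20871

Step 1: For each record, compute fee + amount
Example calculations:
  5 + 1206 = 1211
  10 + 4259 = 4269
  25 + 320 = 345
  ...
Step 2: Sum all derived values
Step 3: Total = 20871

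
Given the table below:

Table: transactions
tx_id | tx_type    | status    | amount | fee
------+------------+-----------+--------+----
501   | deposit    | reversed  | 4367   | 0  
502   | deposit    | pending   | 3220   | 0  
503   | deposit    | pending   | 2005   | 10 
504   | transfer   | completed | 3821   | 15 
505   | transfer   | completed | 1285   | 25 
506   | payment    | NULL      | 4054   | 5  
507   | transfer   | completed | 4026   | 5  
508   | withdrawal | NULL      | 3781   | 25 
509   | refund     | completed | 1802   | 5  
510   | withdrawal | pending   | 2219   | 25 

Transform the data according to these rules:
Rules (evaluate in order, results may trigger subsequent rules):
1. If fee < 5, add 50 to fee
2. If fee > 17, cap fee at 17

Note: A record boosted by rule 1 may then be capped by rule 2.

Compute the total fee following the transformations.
125

Step 1: Apply rule 1 to records with fee < 5
  - 2 records get bonus of 50
  - Of these, 2 records then exceed 17 and get capped
Step 2: Apply rule 2 to records with fee > 17
  - 3 records (original) are capped
Step 3: Calculate final sum = 125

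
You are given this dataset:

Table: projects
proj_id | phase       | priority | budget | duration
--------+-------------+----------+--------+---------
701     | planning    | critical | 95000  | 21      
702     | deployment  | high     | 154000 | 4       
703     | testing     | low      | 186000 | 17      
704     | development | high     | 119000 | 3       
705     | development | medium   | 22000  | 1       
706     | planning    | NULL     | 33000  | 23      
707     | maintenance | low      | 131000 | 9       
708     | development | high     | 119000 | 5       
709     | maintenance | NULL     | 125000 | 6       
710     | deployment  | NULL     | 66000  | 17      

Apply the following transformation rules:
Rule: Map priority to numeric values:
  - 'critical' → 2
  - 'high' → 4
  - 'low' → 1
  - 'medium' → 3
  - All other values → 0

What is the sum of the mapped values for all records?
19

Step 1: Apply mapping to each record
Step 2: Count by status:
  'critical': 1 records × 2 = 2
  'high': 3 records × 4 = 12
  'low': 2 records × 1 = 2
  'medium': 1 records × 3 = 3
Step 3: Sum all mapped values = 19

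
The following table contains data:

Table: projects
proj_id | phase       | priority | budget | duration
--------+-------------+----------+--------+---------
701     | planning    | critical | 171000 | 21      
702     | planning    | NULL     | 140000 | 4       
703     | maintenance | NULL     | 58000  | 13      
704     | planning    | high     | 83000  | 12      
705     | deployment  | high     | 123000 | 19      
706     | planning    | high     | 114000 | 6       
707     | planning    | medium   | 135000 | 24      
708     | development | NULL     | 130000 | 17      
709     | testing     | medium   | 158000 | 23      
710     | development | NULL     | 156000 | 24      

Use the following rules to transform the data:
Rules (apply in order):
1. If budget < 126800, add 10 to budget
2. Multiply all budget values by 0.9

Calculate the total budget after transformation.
1141236.0

Step 1: Apply Rule 1 - Add 10 to records with budget < 126800
  - 4 records affected: 378000 + (4 × 10) = 378040
  - Unaffected records: 890000
  - Sum after Rule 1: 1268040
Step 2: Apply Rule 2 - Multiply all by 0.9
  - 1268040 × 0.9 = 1141236.0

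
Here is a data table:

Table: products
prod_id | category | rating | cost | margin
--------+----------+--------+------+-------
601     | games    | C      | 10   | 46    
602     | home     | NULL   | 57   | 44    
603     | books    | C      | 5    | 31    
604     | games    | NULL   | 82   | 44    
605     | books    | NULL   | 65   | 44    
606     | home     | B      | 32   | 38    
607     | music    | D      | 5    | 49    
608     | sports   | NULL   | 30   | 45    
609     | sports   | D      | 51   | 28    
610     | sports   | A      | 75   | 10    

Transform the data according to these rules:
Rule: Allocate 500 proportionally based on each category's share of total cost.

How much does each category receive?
books: 84.95, games: 111.65, home: 108.01, music: 6.07, sports: 189.32

Step 1: Calculate total cost = 412
Step 2: Calculate each category's proportion:
  books: 70/412 = 16.99% → 84.95
  games: 92/412 = 22.33% → 111.65
  home: 89/412 = 21.60% → 108.01
  music: 5/412 = 1.21% → 6.07
  sports: 156/412 = 37.86% → 189.32
Step 3: Verify: sum of allocations ≈ 500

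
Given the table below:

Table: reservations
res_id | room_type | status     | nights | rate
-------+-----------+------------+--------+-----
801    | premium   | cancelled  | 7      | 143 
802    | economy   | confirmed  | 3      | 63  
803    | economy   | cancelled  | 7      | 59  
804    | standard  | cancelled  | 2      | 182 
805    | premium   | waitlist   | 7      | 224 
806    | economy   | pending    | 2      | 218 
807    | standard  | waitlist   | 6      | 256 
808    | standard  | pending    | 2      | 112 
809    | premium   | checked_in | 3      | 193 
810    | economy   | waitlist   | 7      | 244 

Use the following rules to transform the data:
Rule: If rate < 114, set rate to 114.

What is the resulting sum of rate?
1802

Step 1: 3 records have rate < 114
Step 2: These records originally summed to 234
Step 3: After setting to minimum: 3 × 114 = 342
Step 4: Unaffected records sum: 1460
Step 5: Final sum = 342 + 1460 = 1802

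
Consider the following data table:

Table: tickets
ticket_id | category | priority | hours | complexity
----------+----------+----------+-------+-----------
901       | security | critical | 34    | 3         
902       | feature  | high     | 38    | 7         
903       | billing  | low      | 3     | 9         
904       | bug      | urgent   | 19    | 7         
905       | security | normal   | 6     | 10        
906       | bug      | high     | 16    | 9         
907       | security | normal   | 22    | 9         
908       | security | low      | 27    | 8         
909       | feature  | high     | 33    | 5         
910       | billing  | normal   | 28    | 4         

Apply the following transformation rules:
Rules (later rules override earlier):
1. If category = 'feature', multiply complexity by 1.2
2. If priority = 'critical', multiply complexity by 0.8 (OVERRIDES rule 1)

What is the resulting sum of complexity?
72.8

Step 1: Rule 2 takes priority for records with priority = 'critical'
  - 1 records: 3 × 0.8 = 2.4
Step 2: Rule 1 applies to remaining records with category = 'feature'
  - 2 records: 12 × 1.2 = 14.4
Step 3: Other records unchanged: 56
Step 4: Final sum = 2.4 + 14.4 + 56 = 72.8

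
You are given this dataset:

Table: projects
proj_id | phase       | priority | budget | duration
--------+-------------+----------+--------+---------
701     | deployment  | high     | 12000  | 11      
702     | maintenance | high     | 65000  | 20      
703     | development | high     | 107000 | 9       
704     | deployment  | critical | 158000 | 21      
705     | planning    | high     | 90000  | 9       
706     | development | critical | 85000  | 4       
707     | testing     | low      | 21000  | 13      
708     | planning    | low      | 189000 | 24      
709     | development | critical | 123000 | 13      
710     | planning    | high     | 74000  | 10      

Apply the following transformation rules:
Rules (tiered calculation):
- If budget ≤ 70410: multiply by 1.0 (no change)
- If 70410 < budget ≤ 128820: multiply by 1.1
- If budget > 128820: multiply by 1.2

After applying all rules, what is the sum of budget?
1041300.0

Step 1: Tier 1 (budget ≤ 70410): 3 records, sum = 98000 × 1.0 = 98000.0
Step 2: Tier 2 (70410 < budget ≤ 128820): 5 records, sum = 479000 × 1.1 = 526900.0
Step 3: Tier 3 (budget > 128820): 2 records, sum = 347000 × 1.2 = 416400.0
Step 4: Final sum = 98000.0 + 526900.0 + 416400.0 = 1041300.0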